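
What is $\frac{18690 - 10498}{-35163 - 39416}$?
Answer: $- \frac{8192}{74579} \approx -0.10984$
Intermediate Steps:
$\frac{18690 - 10498}{-35163 - 39416} = \frac{8192}{-74579} = 8192 \left(- \frac{1}{74579}\right) = - \frac{8192}{74579}$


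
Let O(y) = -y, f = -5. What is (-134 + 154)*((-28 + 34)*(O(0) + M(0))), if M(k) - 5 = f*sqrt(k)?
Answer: 600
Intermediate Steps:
M(k) = 5 - 5*sqrt(k)
(-134 + 154)*((-28 + 34)*(O(0) + M(0))) = (-134 + 154)*((-28 + 34)*(-1*0 + (5 - 5*sqrt(0)))) = 20*(6*(0 + (5 - 5*0))) = 20*(6*(0 + (5 + 0))) = 20*(6*(0 + 5)) = 20*(6*5) = 20*30 = 600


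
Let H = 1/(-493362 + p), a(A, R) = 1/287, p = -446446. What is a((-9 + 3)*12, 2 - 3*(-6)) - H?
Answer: 940095/269724896 ≈ 0.0034854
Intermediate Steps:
a(A, R) = 1/287
H = -1/939808 (H = 1/(-493362 - 446446) = 1/(-939808) = -1/939808 ≈ -1.0640e-6)
a((-9 + 3)*12, 2 - 3*(-6)) - H = 1/287 - 1*(-1/939808) = 1/287 + 1/939808 = 940095/269724896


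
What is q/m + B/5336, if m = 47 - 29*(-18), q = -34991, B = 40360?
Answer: -20468392/379523 ≈ -53.932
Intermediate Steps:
m = 569 (m = 47 + 522 = 569)
q/m + B/5336 = -34991/569 + 40360/5336 = -34991*1/569 + 40360*(1/5336) = -34991/569 + 5045/667 = -20468392/379523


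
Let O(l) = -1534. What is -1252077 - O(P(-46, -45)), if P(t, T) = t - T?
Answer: -1250543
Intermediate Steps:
-1252077 - O(P(-46, -45)) = -1252077 - 1*(-1534) = -1252077 + 1534 = -1250543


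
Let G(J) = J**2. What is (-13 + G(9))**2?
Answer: 4624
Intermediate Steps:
(-13 + G(9))**2 = (-13 + 9**2)**2 = (-13 + 81)**2 = 68**2 = 4624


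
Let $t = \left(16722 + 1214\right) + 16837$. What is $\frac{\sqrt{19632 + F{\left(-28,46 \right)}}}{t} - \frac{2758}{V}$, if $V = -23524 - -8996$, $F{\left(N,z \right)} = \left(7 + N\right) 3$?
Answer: $\frac{1379}{7264} + \frac{\sqrt{19569}}{34773} \approx 0.19386$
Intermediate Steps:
$F{\left(N,z \right)} = 21 + 3 N$
$V = -14528$ ($V = -23524 + 8996 = -14528$)
$t = 34773$ ($t = 17936 + 16837 = 34773$)
$\frac{\sqrt{19632 + F{\left(-28,46 \right)}}}{t} - \frac{2758}{V} = \frac{\sqrt{19632 + \left(21 + 3 \left(-28\right)\right)}}{34773} - \frac{2758}{-14528} = \sqrt{19632 + \left(21 - 84\right)} \frac{1}{34773} - - \frac{1379}{7264} = \sqrt{19632 - 63} \cdot \frac{1}{34773} + \frac{1379}{7264} = \sqrt{19569} \cdot \frac{1}{34773} + \frac{1379}{7264} = \frac{\sqrt{19569}}{34773} + \frac{1379}{7264} = \frac{1379}{7264} + \frac{\sqrt{19569}}{34773}$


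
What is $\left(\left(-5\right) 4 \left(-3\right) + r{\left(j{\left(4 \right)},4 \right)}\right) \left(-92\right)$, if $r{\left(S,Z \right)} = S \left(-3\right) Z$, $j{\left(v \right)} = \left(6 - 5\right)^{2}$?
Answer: $-4416$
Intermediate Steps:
$j{\left(v \right)} = 1$ ($j{\left(v \right)} = 1^{2} = 1$)
$r{\left(S,Z \right)} = - 3 S Z$
$\left(\left(-5\right) 4 \left(-3\right) + r{\left(j{\left(4 \right)},4 \right)}\right) \left(-92\right) = \left(\left(-5\right) 4 \left(-3\right) - 3 \cdot 4\right) \left(-92\right) = \left(\left(-20\right) \left(-3\right) - 12\right) \left(-92\right) = \left(60 - 12\right) \left(-92\right) = 48 \left(-92\right) = -4416$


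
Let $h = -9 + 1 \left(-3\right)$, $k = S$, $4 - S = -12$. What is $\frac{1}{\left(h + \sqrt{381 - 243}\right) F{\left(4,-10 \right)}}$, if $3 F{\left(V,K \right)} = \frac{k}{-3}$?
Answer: $\frac{9}{8} + \frac{3 \sqrt{138}}{32} \approx 2.2263$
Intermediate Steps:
$S = 16$ ($S = 4 - -12 = 4 + 12 = 16$)
$k = 16$
$h = -12$ ($h = -9 - 3 = -12$)
$F{\left(V,K \right)} = - \frac{16}{9}$ ($F{\left(V,K \right)} = \frac{16 \frac{1}{-3}}{3} = \frac{16 \left(- \frac{1}{3}\right)}{3} = \frac{1}{3} \left(- \frac{16}{3}\right) = - \frac{16}{9}$)
$\frac{1}{\left(h + \sqrt{381 - 243}\right) F{\left(4,-10 \right)}} = \frac{1}{\left(-12 + \sqrt{381 - 243}\right) \left(- \frac{16}{9}\right)} = \frac{1}{-12 + \sqrt{138}} \left(- \frac{9}{16}\right) = - \frac{9}{16 \left(-12 + \sqrt{138}\right)}$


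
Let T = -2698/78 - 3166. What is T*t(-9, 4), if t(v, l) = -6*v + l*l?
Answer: -8737610/39 ≈ -2.2404e+5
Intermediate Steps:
t(v, l) = l² - 6*v (t(v, l) = -6*v + l² = l² - 6*v)
T = -124823/39 (T = -2698*1/78 - 3166 = -1349/39 - 3166 = -124823/39 ≈ -3200.6)
T*t(-9, 4) = -124823*(4² - 6*(-9))/39 = -124823*(16 + 54)/39 = -124823/39*70 = -8737610/39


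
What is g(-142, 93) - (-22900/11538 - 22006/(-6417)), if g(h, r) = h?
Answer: -590030170/4113297 ≈ -143.44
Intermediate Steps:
g(-142, 93) - (-22900/11538 - 22006/(-6417)) = -142 - (-22900/11538 - 22006/(-6417)) = -142 - (-22900*1/11538 - 22006*(-1/6417)) = -142 - (-11450/5769 + 22006/6417) = -142 - 1*5941996/4113297 = -142 - 5941996/4113297 = -590030170/4113297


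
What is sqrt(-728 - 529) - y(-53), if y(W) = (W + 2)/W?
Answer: -51/53 + I*sqrt(1257) ≈ -0.96226 + 35.454*I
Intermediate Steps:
y(W) = (2 + W)/W
sqrt(-728 - 529) - y(-53) = sqrt(-728 - 529) - (2 - 53)/(-53) = sqrt(-1257) - (-1)*(-51)/53 = I*sqrt(1257) - 1*51/53 = I*sqrt(1257) - 51/53 = -51/53 + I*sqrt(1257)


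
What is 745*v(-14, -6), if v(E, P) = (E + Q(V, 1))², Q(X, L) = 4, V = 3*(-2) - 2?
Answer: 74500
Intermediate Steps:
V = -8 (V = -6 - 2 = -8)
v(E, P) = (4 + E)² (v(E, P) = (E + 4)² = (4 + E)²)
745*v(-14, -6) = 745*(4 - 14)² = 745*(-10)² = 745*100 = 74500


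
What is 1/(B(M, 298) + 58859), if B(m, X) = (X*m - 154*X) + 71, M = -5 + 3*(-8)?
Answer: 1/4396 ≈ 0.00022748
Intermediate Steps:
M = -29 (M = -5 - 24 = -29)
B(m, X) = 71 - 154*X + X*m (B(m, X) = (-154*X + X*m) + 71 = 71 - 154*X + X*m)
1/(B(M, 298) + 58859) = 1/((71 - 154*298 + 298*(-29)) + 58859) = 1/((71 - 45892 - 8642) + 58859) = 1/(-54463 + 58859) = 1/4396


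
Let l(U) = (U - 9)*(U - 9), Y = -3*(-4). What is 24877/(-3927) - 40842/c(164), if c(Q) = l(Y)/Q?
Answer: -2922623941/3927 ≈ -7.4424e+5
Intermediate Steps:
Y = 12
l(U) = (-9 + U)**2 (l(U) = (-9 + U)*(-9 + U) = (-9 + U)**2)
c(Q) = 9/Q (c(Q) = (-9 + 12)**2/Q = 3**2/Q = 9/Q)
24877/(-3927) - 40842/c(164) = 24877/(-3927) - 40842/(9/164) = 24877*(-1/3927) - 40842/(9*(1/164)) = -24877/3927 - 40842/9/164 = -24877/3927 - 40842*164/9 = -24877/3927 - 744232 = -2922623941/3927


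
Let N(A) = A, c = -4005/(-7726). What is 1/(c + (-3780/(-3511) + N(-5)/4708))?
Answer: 63854571044/101779960625 ≈ 0.62738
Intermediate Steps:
c = 4005/7726 (c = -4005*(-1/7726) = 4005/7726 ≈ 0.51838)
1/(c + (-3780/(-3511) + N(-5)/4708)) = 1/(4005/7726 + (-3780/(-3511) - 5/4708)) = 1/(4005/7726 + (-3780*(-1/3511) - 5*1/4708)) = 1/(4005/7726 + (3780/3511 - 5/4708)) = 1/(4005/7726 + 17778685/16529788) = 1/(101779960625/63854571044) = 63854571044/101779960625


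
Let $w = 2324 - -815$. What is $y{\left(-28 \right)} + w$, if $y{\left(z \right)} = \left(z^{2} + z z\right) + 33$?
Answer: $4740$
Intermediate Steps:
$y{\left(z \right)} = 33 + 2 z^{2}$ ($y{\left(z \right)} = \left(z^{2} + z^{2}\right) + 33 = 2 z^{2} + 33 = 33 + 2 z^{2}$)
$w = 3139$ ($w = 2324 + 815 = 3139$)
$y{\left(-28 \right)} + w = \left(33 + 2 \left(-28\right)^{2}\right) + 3139 = \left(33 + 2 \cdot 784\right) + 3139 = \left(33 + 1568\right) + 3139 = 1601 + 3139 = 4740$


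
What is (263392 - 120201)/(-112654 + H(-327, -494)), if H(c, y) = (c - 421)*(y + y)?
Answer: 143191/626370 ≈ 0.22860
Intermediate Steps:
H(c, y) = 2*y*(-421 + c) (H(c, y) = (-421 + c)*(2*y) = 2*y*(-421 + c))
(263392 - 120201)/(-112654 + H(-327, -494)) = (263392 - 120201)/(-112654 + 2*(-494)*(-421 - 327)) = 143191/(-112654 + 2*(-494)*(-748)) = 143191/(-112654 + 739024) = 143191/626370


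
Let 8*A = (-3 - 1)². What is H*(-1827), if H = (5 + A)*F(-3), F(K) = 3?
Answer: -38367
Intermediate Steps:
A = 2 (A = (-3 - 1)²/8 = (⅛)*(-4)² = (⅛)*16 = 2)
H = 21 (H = (5 + 2)*3 = 7*3 = 21)
H*(-1827) = 21*(-1827) = -38367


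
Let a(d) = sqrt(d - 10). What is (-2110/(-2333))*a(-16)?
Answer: 2110*I*sqrt(26)/2333 ≈ 4.6116*I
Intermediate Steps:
a(d) = sqrt(-10 + d)
(-2110/(-2333))*a(-16) = (-2110/(-2333))*sqrt(-10 - 16) = (-2110*(-1/2333))*sqrt(-26) = 2110*(I*sqrt(26))/2333 = 2110*I*sqrt(26)/2333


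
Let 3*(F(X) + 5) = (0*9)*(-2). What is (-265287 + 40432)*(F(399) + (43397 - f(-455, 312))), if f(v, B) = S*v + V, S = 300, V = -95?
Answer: -40470976885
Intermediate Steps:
f(v, B) = -95 + 300*v (f(v, B) = 300*v - 95 = -95 + 300*v)
F(X) = -5 (F(X) = -5 + ((0*9)*(-2))/3 = -5 + (0*(-2))/3 = -5 + (1/3)*0 = -5 + 0 = -5)
(-265287 + 40432)*(F(399) + (43397 - f(-455, 312))) = (-265287 + 40432)*(-5 + (43397 - (-95 + 300*(-455)))) = -224855*(-5 + (43397 - (-95 - 136500))) = -224855*(-5 + (43397 - 1*(-136595))) = -224855*(-5 + (43397 + 136595)) = -224855*(-5 + 179992) = -224855*179987 = -40470976885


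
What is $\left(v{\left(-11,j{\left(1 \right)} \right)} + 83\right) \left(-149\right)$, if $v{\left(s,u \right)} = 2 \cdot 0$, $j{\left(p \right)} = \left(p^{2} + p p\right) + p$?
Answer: $-12367$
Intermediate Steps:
$j{\left(p \right)} = p + 2 p^{2}$ ($j{\left(p \right)} = \left(p^{2} + p^{2}\right) + p = 2 p^{2} + p = p + 2 p^{2}$)
$v{\left(s,u \right)} = 0$
$\left(v{\left(-11,j{\left(1 \right)} \right)} + 83\right) \left(-149\right) = \left(0 + 83\right) \left(-149\right) = 83 \left(-149\right) = -12367$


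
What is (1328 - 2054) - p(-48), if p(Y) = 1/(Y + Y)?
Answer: -69695/96 ≈ -725.99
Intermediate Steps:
p(Y) = 1/(2*Y)
(1328 - 2054) - p(-48) = (1328 - 2054) - 1/(2*(-48)) = -726 - (-1)/(2*48) = -726 - 1*(-1/96) = -726 + 1/96 = -69695/96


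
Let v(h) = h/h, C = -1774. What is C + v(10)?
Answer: -1773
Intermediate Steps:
v(h) = 1
C + v(10) = -1774 + 1 = -1773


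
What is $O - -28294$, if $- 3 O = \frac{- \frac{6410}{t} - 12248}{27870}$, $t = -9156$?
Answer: $\frac{10830053682659}{382766580} \approx 28294.0$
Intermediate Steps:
$O = \frac{56068139}{382766580}$ ($O = - \frac{\left(- \frac{6410}{-9156} - 12248\right) \frac{1}{27870}}{3} = - \frac{\left(\left(-6410\right) \left(- \frac{1}{9156}\right) - 12248\right) \frac{1}{27870}}{3} = - \frac{\left(\frac{3205}{4578} - 12248\right) \frac{1}{27870}}{3} = - \frac{\left(- \frac{56068139}{4578}\right) \frac{1}{27870}}{3} = \left(- \frac{1}{3}\right) \left(- \frac{56068139}{127588860}\right) = \frac{56068139}{382766580} \approx 0.14648$)
$O - -28294 = \frac{56068139}{382766580} - -28294 = \frac{56068139}{382766580} + 28294 = \frac{10830053682659}{382766580}$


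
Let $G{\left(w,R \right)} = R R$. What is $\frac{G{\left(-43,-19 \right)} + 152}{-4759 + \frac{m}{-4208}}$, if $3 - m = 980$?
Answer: $- \frac{719568}{6674965} \approx -0.1078$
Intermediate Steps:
$m = -977$ ($m = 3 - 980 = -977$)
$G{\left(w,R \right)} = R^{2}$
$\frac{G{\left(-43,-19 \right)} + 152}{-4759 + \frac{m}{-4208}} = \frac{\left(-19\right)^{2} + 152}{-4759 - \frac{977}{-4208}} = \frac{361 + 152}{-4759 - - \frac{977}{4208}} = \frac{513}{-4759 + \frac{977}{4208}} = \frac{513}{- \frac{20024895}{4208}} = 513 \left(- \frac{4208}{20024895}\right) = - \frac{719568}{6674965}$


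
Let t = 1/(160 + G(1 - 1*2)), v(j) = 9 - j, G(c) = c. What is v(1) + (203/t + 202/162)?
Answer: 2615186/81 ≈ 32286.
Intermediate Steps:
t = 1/159 (t = 1/(160 + (1 - 1*2)) = 1/(160 + (1 - 2)) = 1/(160 - 1) = 1/159 ≈ 0.0062893)
v(1) + (203/t + 202/162) = (9 - 1*1) + (203/(1/159) + 202/162) = (9 - 1) + (203*159 + 202*(1/162)) = 8 + (32277 + 101/81) = 8 + 2614538/81 = 2615186/81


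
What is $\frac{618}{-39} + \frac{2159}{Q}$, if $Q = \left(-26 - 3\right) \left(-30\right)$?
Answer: $- \frac{151153}{11310} \approx -13.365$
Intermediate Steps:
$Q = 870$ ($Q = \left(-29\right) \left(-30\right) = 870$)
$\frac{618}{-39} + \frac{2159}{Q} = \frac{618}{-39} + \frac{2159}{870} = 618 \left(- \frac{1}{39}\right) + 2159 \cdot \frac{1}{870} = - \frac{206}{13} + \frac{2159}{870} = - \frac{151153}{11310}$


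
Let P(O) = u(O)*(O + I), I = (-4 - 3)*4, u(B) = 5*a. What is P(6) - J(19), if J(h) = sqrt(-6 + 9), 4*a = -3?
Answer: 165/2 - sqrt(3) ≈ 80.768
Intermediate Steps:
a = -3/4 (a = (1/4)*(-3) = -3/4 ≈ -0.75000)
u(B) = -15/4 (u(B) = 5*(-3/4) = -15/4)
I = -28 (I = -7*4 = -28)
P(O) = 105 - 15*O/4 (P(O) = -15*(O - 28)/4 = -15*(-28 + O)/4 = 105 - 15*O/4)
J(h) = sqrt(3)
P(6) - J(19) = (105 - 15/4*6) - sqrt(3) = (105 - 45/2) - sqrt(3) = 165/2 - sqrt(3)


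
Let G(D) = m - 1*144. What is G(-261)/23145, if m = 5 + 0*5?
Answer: -139/23145 ≈ -0.0060056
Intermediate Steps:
m = 5 (m = 5 + 0 = 5)
G(D) = -139 (G(D) = 5 - 1*144 = 5 - 144 = -139)
G(-261)/23145 = -139/23145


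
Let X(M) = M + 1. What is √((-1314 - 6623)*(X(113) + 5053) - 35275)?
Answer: I*√41045754 ≈ 6406.7*I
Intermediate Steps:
X(M) = 1 + M
√((-1314 - 6623)*(X(113) + 5053) - 35275) = √((-1314 - 6623)*((1 + 113) + 5053) - 35275) = √(-7937*(114 + 5053) - 35275) = √(-7937*5167 - 35275) = √(-41010479 - 35275) = √(-41045754) = I*√41045754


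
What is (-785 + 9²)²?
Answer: 495616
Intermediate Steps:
(-785 + 9²)² = (-785 + 81)² = (-704)² = 495616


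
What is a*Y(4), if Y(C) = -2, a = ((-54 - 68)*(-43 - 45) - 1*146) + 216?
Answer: -21612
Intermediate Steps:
a = 10806 (a = (-122*(-88) - 146) + 216 = (10736 - 146) + 216 = 10590 + 216 = 10806)
a*Y(4) = 10806*(-2) = -21612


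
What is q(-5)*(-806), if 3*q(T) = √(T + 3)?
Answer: -806*I*√2/3 ≈ -379.95*I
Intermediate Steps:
q(T) = √(3 + T)/3 (q(T) = √(T + 3)/3 = √(3 + T)/3)
q(-5)*(-806) = (√(3 - 5)/3)*(-806) = (√(-2)/3)*(-806) = ((I*√2)/3)*(-806) = (I*√2/3)*(-806) = -806*I*√2/3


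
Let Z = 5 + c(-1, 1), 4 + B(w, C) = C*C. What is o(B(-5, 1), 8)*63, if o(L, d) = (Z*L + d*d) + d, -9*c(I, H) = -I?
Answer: 3612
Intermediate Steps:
c(I, H) = I/9 (c(I, H) = -(-1)*I/9 = I/9)
B(w, C) = -4 + C**2 (B(w, C) = -4 + C*C = -4 + C**2)
Z = 44/9 (Z = 5 + (1/9)*(-1) = 5 - 1/9 = 44/9 ≈ 4.8889)
o(L, d) = d + d**2 + 44*L/9 (o(L, d) = (44*L/9 + d*d) + d = (44*L/9 + d**2) + d = (d**2 + 44*L/9) + d = d + d**2 + 44*L/9)
o(B(-5, 1), 8)*63 = (8 + 8**2 + 44*(-4 + 1**2)/9)*63 = (8 + 64 + 44*(-4 + 1)/9)*63 = (8 + 64 + (44/9)*(-3))*63 = (8 + 64 - 44/3)*63 = (172/3)*63 = 3612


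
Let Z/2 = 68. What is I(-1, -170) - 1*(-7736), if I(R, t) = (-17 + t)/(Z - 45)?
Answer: 703789/91 ≈ 7733.9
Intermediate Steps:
Z = 136 (Z = 2*68 = 136)
I(R, t) = -17/91 + t/91 (I(R, t) = (-17 + t)/(136 - 45) = (-17 + t)/91 = (-17 + t)*(1/91) = -17/91 + t/91)
I(-1, -170) - 1*(-7736) = (-17/91 + (1/91)*(-170)) - 1*(-7736) = (-17/91 - 170/91) + 7736 = -187/91 + 7736 = 703789/91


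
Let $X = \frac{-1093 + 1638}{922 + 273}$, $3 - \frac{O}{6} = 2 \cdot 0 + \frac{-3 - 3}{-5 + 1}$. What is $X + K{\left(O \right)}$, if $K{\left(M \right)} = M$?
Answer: $\frac{2260}{239} \approx 9.4561$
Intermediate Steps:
$O = 9$ ($O = 18 - 6 \left(2 \cdot 0 + \frac{-3 - 3}{-5 + 1}\right) = 18 - 6 \left(0 - \frac{6}{-4}\right) = 18 - 6 \left(0 - - \frac{3}{2}\right) = 18 - 6 \left(0 + \frac{3}{2}\right) = 18 - 9 = 9$)
$X = \frac{109}{239}$ ($X = \frac{545}{1195} = 545 \cdot \frac{1}{1195} = \frac{109}{239} \approx 0.45607$)
$X + K{\left(O \right)} = \frac{109}{239} + 9 = \frac{2260}{239}$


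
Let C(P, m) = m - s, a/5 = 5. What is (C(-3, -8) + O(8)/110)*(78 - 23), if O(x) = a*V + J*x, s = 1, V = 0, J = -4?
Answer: -511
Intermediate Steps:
a = 25 (a = 5*5 = 25)
O(x) = -4*x (O(x) = 25*0 - 4*x = 0 - 4*x = -4*x)
C(P, m) = -1 + m (C(P, m) = m - 1*1 = m - 1 = -1 + m)
(C(-3, -8) + O(8)/110)*(78 - 23) = ((-1 - 8) - 4*8/110)*(78 - 23) = (-9 - 32*1/110)*55 = (-9 - 16/55)*55 = -511/55*55 = -511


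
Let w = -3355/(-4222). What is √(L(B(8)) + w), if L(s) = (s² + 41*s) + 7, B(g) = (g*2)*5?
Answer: √172687690918/4222 ≈ 98.427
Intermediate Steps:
B(g) = 10*g (B(g) = (2*g)*5 = 10*g)
w = 3355/4222 (w = -3355*(-1/4222) = 3355/4222 ≈ 0.79465)
L(s) = 7 + s² + 41*s
√(L(B(8)) + w) = √((7 + (10*8)² + 41*(10*8)) + 3355/4222) = √((7 + 80² + 41*80) + 3355/4222) = √((7 + 6400 + 3280) + 3355/4222) = √(9687 + 3355/4222) = √(40901869/4222) = √172687690918/4222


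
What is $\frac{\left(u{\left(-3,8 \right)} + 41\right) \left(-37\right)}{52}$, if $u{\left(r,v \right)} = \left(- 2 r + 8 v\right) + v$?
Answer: $- \frac{4403}{52} \approx -84.673$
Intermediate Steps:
$u{\left(r,v \right)} = - 2 r + 9 v$
$\frac{\left(u{\left(-3,8 \right)} + 41\right) \left(-37\right)}{52} = \frac{\left(\left(\left(-2\right) \left(-3\right) + 9 \cdot 8\right) + 41\right) \left(-37\right)}{52} = \left(\left(6 + 72\right) + 41\right) \left(-37\right) \frac{1}{52} = \left(78 + 41\right) \left(-37\right) \frac{1}{52} = 119 \left(-37\right) \frac{1}{52} = \left(-4403\right) \frac{1}{52} = - \frac{4403}{52}$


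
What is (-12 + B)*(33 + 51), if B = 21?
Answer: 756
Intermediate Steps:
(-12 + B)*(33 + 51) = (-12 + 21)*(33 + 51) = 9*84 = 756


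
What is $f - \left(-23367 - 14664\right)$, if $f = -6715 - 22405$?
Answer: $8911$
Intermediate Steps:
$f = -29120$
$f - \left(-23367 - 14664\right) = -29120 - \left(-23367 - 14664\right) = -29120 - -38031 = -29120 + 38031 = 8911$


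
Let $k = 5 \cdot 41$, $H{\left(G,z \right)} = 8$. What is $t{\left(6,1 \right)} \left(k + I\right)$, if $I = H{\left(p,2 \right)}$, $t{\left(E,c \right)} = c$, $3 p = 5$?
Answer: $213$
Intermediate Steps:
$p = \frac{5}{3}$ ($p = \frac{1}{3} \cdot 5 = \frac{5}{3} \approx 1.6667$)
$k = 205$
$I = 8$
$t{\left(6,1 \right)} \left(k + I\right) = 1 \left(205 + 8\right) = 1 \cdot 213 = 213$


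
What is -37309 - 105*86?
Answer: -46339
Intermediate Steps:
-37309 - 105*86 = -37309 - 1*9030 = -37309 - 9030 = -46339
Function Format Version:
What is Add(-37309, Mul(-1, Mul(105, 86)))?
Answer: -46339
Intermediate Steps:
Add(-37309, Mul(-1, Mul(105, 86))) = Add(-37309, Mul(-1, 9030)) = Add(-37309, -9030) = -46339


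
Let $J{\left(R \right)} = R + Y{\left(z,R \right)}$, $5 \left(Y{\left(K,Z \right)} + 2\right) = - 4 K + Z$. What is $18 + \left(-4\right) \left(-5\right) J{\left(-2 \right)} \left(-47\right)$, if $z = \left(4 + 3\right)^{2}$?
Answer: $41002$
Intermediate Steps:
$z = 49$ ($z = 7^{2} = 49$)
$Y{\left(K,Z \right)} = -2 - \frac{4 K}{5} + \frac{Z}{5}$ ($Y{\left(K,Z \right)} = -2 + \frac{- 4 K + Z}{5} = -2 + \frac{Z - 4 K}{5} = -2 - \left(- \frac{Z}{5} + \frac{4 K}{5}\right) = -2 - \frac{4 K}{5} + \frac{Z}{5}$)
$J{\left(R \right)} = - \frac{206}{5} + \frac{6 R}{5}$ ($J{\left(R \right)} = R - \left(\frac{206}{5} - \frac{R}{5}\right) = R + \left(- \frac{206}{5} + \frac{R}{5}\right) = - \frac{206}{5} + \frac{6 R}{5}$)
$18 + \left(-4\right) \left(-5\right) J{\left(-2 \right)} \left(-47\right) = 18 + \left(-4\right) \left(-5\right) \left(- \frac{206}{5} + \frac{6}{5} \left(-2\right)\right) \left(-47\right) = 18 + 20 \left(- \frac{206}{5} - \frac{12}{5}\right) \left(-47\right) = 18 + 20 \left(- \frac{218}{5}\right) \left(-47\right) = 18 - -40984 = 18 + 40984 = 41002$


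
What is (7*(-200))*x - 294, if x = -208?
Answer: 290906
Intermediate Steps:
(7*(-200))*x - 294 = (7*(-200))*(-208) - 294 = -1400*(-208) - 294 = 291200 - 294 = 290906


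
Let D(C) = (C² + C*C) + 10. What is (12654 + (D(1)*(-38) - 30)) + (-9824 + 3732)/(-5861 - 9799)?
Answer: 47639243/3915 ≈ 12168.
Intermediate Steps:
D(C) = 10 + 2*C² (D(C) = (C² + C²) + 10 = 2*C² + 10 = 10 + 2*C²)
(12654 + (D(1)*(-38) - 30)) + (-9824 + 3732)/(-5861 - 9799) = (12654 + ((10 + 2*1²)*(-38) - 30)) + (-9824 + 3732)/(-5861 - 9799) = (12654 + ((10 + 2*1)*(-38) - 30)) - 6092/(-15660) = (12654 + ((10 + 2)*(-38) - 30)) - 6092*(-1/15660) = (12654 + (12*(-38) - 30)) + 1523/3915 = (12654 + (-456 - 30)) + 1523/3915 = (12654 - 486) + 1523/3915 = 12168 + 1523/3915 = 47639243/3915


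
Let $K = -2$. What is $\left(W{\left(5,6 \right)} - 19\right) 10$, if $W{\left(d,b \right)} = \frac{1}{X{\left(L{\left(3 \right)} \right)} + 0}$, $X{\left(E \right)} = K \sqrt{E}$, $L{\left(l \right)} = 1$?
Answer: $-195$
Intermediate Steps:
$X{\left(E \right)} = - 2 \sqrt{E}$
$W{\left(d,b \right)} = - \frac{1}{2}$ ($W{\left(d,b \right)} = \frac{1}{- 2 \sqrt{1} + 0} = \frac{1}{\left(-2\right) 1 + 0} = \frac{1}{-2 + 0} = \frac{1}{-2} = - \frac{1}{2}$)
$\left(W{\left(5,6 \right)} - 19\right) 10 = \left(- \frac{1}{2} - 19\right) 10 = \left(- \frac{39}{2}\right) 10 = -195$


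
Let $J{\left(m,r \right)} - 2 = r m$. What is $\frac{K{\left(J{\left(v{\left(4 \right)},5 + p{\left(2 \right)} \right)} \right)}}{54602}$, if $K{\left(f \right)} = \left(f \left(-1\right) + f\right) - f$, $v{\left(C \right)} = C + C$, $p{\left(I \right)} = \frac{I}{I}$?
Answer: $- \frac{25}{27301} \approx -0.00091572$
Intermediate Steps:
$p{\left(I \right)} = 1$
$v{\left(C \right)} = 2 C$
$J{\left(m,r \right)} = 2 + m r$ ($J{\left(m,r \right)} = 2 + r m = 2 + m r$)
$K{\left(f \right)} = - f$ ($K{\left(f \right)} = \left(- f + f\right) - f = 0 - f = - f$)
$\frac{K{\left(J{\left(v{\left(4 \right)},5 + p{\left(2 \right)} \right)} \right)}}{54602} = \frac{\left(-1\right) \left(2 + 2 \cdot 4 \left(5 + 1\right)\right)}{54602} = - (2 + 8 \cdot 6) \frac{1}{54602} = - (2 + 48) \frac{1}{54602} = \left(-1\right) 50 \cdot \frac{1}{54602} = \left(-50\right) \frac{1}{54602} = - \frac{25}{27301}$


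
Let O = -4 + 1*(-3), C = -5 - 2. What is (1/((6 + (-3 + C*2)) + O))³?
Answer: -1/5832 ≈ -0.00017147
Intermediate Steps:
C = -7
O = -7 (O = -4 - 3 = -7)
(1/((6 + (-3 + C*2)) + O))³ = (1/((6 + (-3 - 7*2)) - 7))³ = (1/((6 + (-3 - 14)) - 7))³ = (1/((6 - 17) - 7))³ = (1/(-11 - 7))³ = (1/(-18))³ = (-1/18)³ = -1/5832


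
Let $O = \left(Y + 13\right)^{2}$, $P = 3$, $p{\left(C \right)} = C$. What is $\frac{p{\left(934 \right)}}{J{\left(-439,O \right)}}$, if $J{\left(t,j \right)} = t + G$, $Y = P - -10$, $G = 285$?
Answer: $- \frac{467}{77} \approx -6.0649$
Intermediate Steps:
$Y = 13$ ($Y = 3 - -10 = 3 + 10 = 13$)
$O = 676$ ($O = \left(13 + 13\right)^{2} = 26^{2} = 676$)
$J{\left(t,j \right)} = 285 + t$ ($J{\left(t,j \right)} = t + 285 = 285 + t$)
$\frac{p{\left(934 \right)}}{J{\left(-439,O \right)}} = \frac{934}{285 - 439} = \frac{934}{-154} = 934 \left(- \frac{1}{154}\right) = - \frac{467}{77}$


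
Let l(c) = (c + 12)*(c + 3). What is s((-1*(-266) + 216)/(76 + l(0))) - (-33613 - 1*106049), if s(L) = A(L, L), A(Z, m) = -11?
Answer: 139651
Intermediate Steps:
l(c) = (3 + c)*(12 + c) (l(c) = (12 + c)*(3 + c) = (3 + c)*(12 + c))
s(L) = -11
s((-1*(-266) + 216)/(76 + l(0))) - (-33613 - 1*106049) = -11 - (-33613 - 1*106049) = -11 - (-33613 - 106049) = -11 - 1*(-139662) = -11 + 139662 = 139651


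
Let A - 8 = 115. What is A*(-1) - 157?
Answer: -280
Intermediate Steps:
A = 123 (A = 8 + 115 = 123)
A*(-1) - 157 = 123*(-1) - 157 = -123 - 157 = -280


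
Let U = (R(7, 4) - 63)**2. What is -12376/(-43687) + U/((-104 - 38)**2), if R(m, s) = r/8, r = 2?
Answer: 963588473/2013496384 ≈ 0.47856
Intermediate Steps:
R(m, s) = 1/4 (R(m, s) = 2/8 = 2*(1/8) = 1/4)
U = 63001/16 (U = (1/4 - 63)**2 = (-251/4)**2 = 63001/16 ≈ 3937.6)
-12376/(-43687) + U/((-104 - 38)**2) = -12376/(-43687) + 63001/(16*((-104 - 38)**2)) = -12376*(-1/43687) + 63001/(16*((-142)**2)) = 1768/6241 + (63001/16)/20164 = 1768/6241 + (63001/16)*(1/20164) = 1768/6241 + 63001/322624 = 963588473/2013496384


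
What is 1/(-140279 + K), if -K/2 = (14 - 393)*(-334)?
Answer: -1/393451 ≈ -2.5416e-6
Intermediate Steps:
K = -253172 (K = -2*(14 - 393)*(-334) = -(-758)*(-334) = -2*126586 = -253172)
1/(-140279 + K) = 1/(-140279 - 253172) = 1/(-393451) = -1/393451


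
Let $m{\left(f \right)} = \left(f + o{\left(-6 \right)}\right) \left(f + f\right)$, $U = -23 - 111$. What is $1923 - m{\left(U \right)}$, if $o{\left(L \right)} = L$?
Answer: $-35597$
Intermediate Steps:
$U = -134$ ($U = -23 - 111 = -134$)
$m{\left(f \right)} = 2 f \left(-6 + f\right)$ ($m{\left(f \right)} = \left(f - 6\right) \left(f + f\right) = \left(-6 + f\right) 2 f = 2 f \left(-6 + f\right)$)
$1923 - m{\left(U \right)} = 1923 - 2 \left(-134\right) \left(-6 - 134\right) = 1923 - 2 \left(-134\right) \left(-140\right) = 1923 - 37520 = -35597$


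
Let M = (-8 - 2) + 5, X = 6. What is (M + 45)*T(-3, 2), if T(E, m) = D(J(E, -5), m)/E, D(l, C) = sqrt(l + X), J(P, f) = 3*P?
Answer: -40*I*sqrt(3)/3 ≈ -23.094*I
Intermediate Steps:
D(l, C) = sqrt(6 + l) (D(l, C) = sqrt(l + 6) = sqrt(6 + l))
M = -5 (M = -10 + 5 = -5)
T(E, m) = sqrt(6 + 3*E)/E
(M + 45)*T(-3, 2) = (-5 + 45)*(sqrt(6 + 3*(-3))/(-3)) = 40*(-sqrt(6 - 9)/3) = 40*(-I*sqrt(3)/3) = -40*I*sqrt(3)/3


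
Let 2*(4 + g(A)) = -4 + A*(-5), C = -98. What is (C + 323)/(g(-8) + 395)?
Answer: 225/409 ≈ 0.55012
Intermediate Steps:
g(A) = -6 - 5*A/2 (g(A) = -4 + (-4 + A*(-5))/2 = -4 + (-4 - 5*A)/2 = -4 + (-2 - 5*A/2) = -6 - 5*A/2)
(C + 323)/(g(-8) + 395) = (-98 + 323)/((-6 - 5/2*(-8)) + 395) = 225/((-6 + 20) + 395) = 225/(14 + 395) = 225/409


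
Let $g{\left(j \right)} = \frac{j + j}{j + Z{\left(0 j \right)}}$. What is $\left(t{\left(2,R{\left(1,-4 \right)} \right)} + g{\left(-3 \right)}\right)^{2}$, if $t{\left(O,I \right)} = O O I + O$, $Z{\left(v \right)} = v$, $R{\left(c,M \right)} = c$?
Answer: $64$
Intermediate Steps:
$t{\left(O,I \right)} = O + I O^{2}$ ($t{\left(O,I \right)} = O^{2} I + O = I O^{2} + O = O + I O^{2}$)
$g{\left(j \right)} = 2$ ($g{\left(j \right)} = \frac{j + j}{j + 0 j} = \frac{2 j}{j + 0} = \frac{2 j}{j} = 2$)
$\left(t{\left(2,R{\left(1,-4 \right)} \right)} + g{\left(-3 \right)}\right)^{2} = \left(2 \left(1 + 1 \cdot 2\right) + 2\right)^{2} = \left(2 \left(1 + 2\right) + 2\right)^{2} = \left(2 \cdot 3 + 2\right)^{2} = \left(6 + 2\right)^{2} = 8^{2} = 64$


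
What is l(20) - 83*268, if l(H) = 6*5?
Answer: -22214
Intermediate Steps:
l(H) = 30
l(20) - 83*268 = 30 - 83*268 = 30 - 22244 = -22214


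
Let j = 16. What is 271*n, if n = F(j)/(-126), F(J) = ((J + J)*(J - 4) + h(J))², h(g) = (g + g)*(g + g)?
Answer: -268623872/63 ≈ -4.2639e+6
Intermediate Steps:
h(g) = 4*g² (h(g) = (2*g)*(2*g) = 4*g²)
F(J) = (4*J² + 2*J*(-4 + J))² (F(J) = ((J + J)*(J - 4) + 4*J²)² = ((2*J)*(-4 + J) + 4*J²)² = (2*J*(-4 + J) + 4*J²)² = (4*J² + 2*J*(-4 + J))²)
n = -991232/63 (n = (4*16²*(-4 + 3*16)²)/(-126) = (4*256*(-4 + 48)²)*(-1/126) = (4*256*44²)*(-1/126) = (4*256*1936)*(-1/126) = 1982464*(-1/126) = -991232/63 ≈ -15734.)
271*n = 271*(-991232/63) = -268623872/63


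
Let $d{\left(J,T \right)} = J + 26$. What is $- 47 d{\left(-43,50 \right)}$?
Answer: $799$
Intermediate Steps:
$d{\left(J,T \right)} = 26 + J$
$- 47 d{\left(-43,50 \right)} = - 47 \left(26 - 43\right) = \left(-47\right) \left(-17\right) = 799$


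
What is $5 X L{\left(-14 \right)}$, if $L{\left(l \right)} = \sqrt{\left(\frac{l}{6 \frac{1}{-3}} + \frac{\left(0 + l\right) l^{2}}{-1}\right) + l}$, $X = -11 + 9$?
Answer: $- 10 \sqrt{2737} \approx -523.16$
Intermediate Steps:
$X = -2$
$L{\left(l \right)} = \sqrt{\frac{l}{2} - l^{3}}$ ($L{\left(l \right)} = \sqrt{\left(\frac{l}{6 \left(- \frac{1}{3}\right)} + l l^{2} \left(-1\right)\right) + l} = \sqrt{\left(\frac{l}{-2} + l^{3} \left(-1\right)\right) + l} = \sqrt{\left(l \left(- \frac{1}{2}\right) - l^{3}\right) + l} = \sqrt{\left(- \frac{l}{2} - l^{3}\right) + l} = \sqrt{\left(- l^{3} - \frac{l}{2}\right) + l} = \sqrt{\frac{l}{2} - l^{3}}$)
$5 X L{\left(-14 \right)} = 5 \left(-2\right) \frac{\sqrt{2} \sqrt{-14 - 2 \left(-14\right)^{3}}}{2} = - 10 \frac{\sqrt{2} \sqrt{-14 - -5488}}{2} = - 10 \frac{\sqrt{2} \sqrt{-14 + 5488}}{2} = - 10 \frac{\sqrt{2} \sqrt{5474}}{2} = - 10 \sqrt{2737}$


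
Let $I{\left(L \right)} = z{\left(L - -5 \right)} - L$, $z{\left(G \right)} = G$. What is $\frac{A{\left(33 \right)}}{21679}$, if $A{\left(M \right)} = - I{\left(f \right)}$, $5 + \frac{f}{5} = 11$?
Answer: $- \frac{5}{21679} \approx -0.00023064$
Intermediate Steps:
$f = 30$ ($f = -25 + 5 \cdot 11 = -25 + 55 = 30$)
$I{\left(L \right)} = 5$ ($I{\left(L \right)} = \left(L - -5\right) - L = \left(L + 5\right) - L = \left(5 + L\right) - L = 5$)
$A{\left(M \right)} = -5$ ($A{\left(M \right)} = \left(-1\right) 5 = -5$)
$\frac{A{\left(33 \right)}}{21679} = - \frac{5}{21679}$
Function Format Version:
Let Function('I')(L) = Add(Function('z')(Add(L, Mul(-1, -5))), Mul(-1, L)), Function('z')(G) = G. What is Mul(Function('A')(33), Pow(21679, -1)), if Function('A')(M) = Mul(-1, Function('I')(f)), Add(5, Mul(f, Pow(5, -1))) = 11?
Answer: Rational(-5, 21679) ≈ -0.00023064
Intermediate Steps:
f = 30 (f = Add(-25, Mul(5, 11)) = Add(-25, 55) = 30)
Function('I')(L) = 5 (Function('I')(L) = Add(Add(L, Mul(-1, -5)), Mul(-1, L)) = Add(Add(L, 5), Mul(-1, L)) = Add(Add(5, L), Mul(-1, L)) = 5)
Function('A')(M) = -5 (Function('A')(M) = Mul(-1, 5) = -5)
Mul(Function('A')(33), Pow(21679, -1)) = Mul(-5, Pow(21679, -1)) = Mul(-5, Rational(1, 21679)) = Rational(-5, 21679)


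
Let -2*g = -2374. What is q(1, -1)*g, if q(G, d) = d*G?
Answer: -1187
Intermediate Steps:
q(G, d) = G*d
g = 1187 (g = -1/2*(-2374) = 1187)
q(1, -1)*g = (1*(-1))*1187 = -1*1187 = -1187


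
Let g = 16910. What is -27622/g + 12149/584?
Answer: 94654171/4937720 ≈ 19.170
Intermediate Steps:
-27622/g + 12149/584 = -27622/16910 + 12149/584 = -27622*1/16910 + 12149*(1/584) = -13811/8455 + 12149/584 = 94654171/4937720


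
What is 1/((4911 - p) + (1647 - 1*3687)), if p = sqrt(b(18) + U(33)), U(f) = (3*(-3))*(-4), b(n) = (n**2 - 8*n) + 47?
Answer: 2871/8242378 + sqrt(263)/8242378 ≈ 0.00035029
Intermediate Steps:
b(n) = 47 + n**2 - 8*n
U(f) = 36 (U(f) = -9*(-4) = 36)
p = sqrt(263) (p = sqrt((47 + 18**2 - 8*18) + 36) = sqrt((47 + 324 - 144) + 36) = sqrt(227 + 36) = sqrt(263) ≈ 16.217)
1/((4911 - p) + (1647 - 1*3687)) = 1/((4911 - sqrt(263)) + (1647 - 1*3687)) = 1/((4911 - sqrt(263)) + (1647 - 3687)) = 1/((4911 - sqrt(263)) - 2040) = 1/(2871 - sqrt(263))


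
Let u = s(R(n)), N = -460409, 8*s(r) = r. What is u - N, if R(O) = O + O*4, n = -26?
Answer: 1841571/4 ≈ 4.6039e+5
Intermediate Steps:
R(O) = 5*O (R(O) = O + 4*O = 5*O)
s(r) = r/8
u = -65/4 (u = (5*(-26))/8 = (1/8)*(-130) = -65/4 ≈ -16.250)
u - N = -65/4 - 1*(-460409) = -65/4 + 460409 = 1841571/4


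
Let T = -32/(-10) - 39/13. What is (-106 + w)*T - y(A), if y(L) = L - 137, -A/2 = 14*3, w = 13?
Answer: 1012/5 ≈ 202.40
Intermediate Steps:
T = 1/5 (T = -32*(-1/10) - 39*1/13 = 16/5 - 3 = 1/5 ≈ 0.20000)
A = -84 (A = -28*3 = -2*42 = -84)
y(L) = -137 + L
(-106 + w)*T - y(A) = (-106 + 13)*(1/5) - (-137 - 84) = -93*1/5 - 1*(-221) = -93/5 + 221 = 1012/5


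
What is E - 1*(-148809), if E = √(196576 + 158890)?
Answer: 148809 + √355466 ≈ 1.4941e+5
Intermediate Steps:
E = √355466 ≈ 596.21
E - 1*(-148809) = √355466 - 1*(-148809) = √355466 + 148809 = 148809 + √355466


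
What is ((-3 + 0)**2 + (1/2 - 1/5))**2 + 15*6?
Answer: 17649/100 ≈ 176.49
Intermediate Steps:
((-3 + 0)**2 + (1/2 - 1/5))**2 + 15*6 = ((-3)**2 + (1*(1/2) - 1*1/5))**2 + 90 = (9 + (1/2 - 1/5))**2 + 90 = (9 + 3/10)**2 + 90 = (93/10)**2 + 90 = 8649/100 + 90 = 17649/100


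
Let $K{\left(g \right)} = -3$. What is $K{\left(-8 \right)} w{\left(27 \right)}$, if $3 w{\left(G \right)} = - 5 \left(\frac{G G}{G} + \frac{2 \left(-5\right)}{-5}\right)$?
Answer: $145$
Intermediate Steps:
$w{\left(G \right)} = - \frac{10}{3} - \frac{5 G}{3}$ ($w{\left(G \right)} = \frac{\left(-5\right) \left(\frac{G G}{G} + \frac{2 \left(-5\right)}{-5}\right)}{3} = \frac{\left(-5\right) \left(\frac{G^{2}}{G} - -2\right)}{3} = \frac{\left(-5\right) \left(G + 2\right)}{3} = \frac{\left(-5\right) \left(2 + G\right)}{3} = \frac{-10 - 5 G}{3} = - \frac{10}{3} - \frac{5 G}{3}$)
$K{\left(-8 \right)} w{\left(27 \right)} = - 3 \left(- \frac{10}{3} - 45\right) = \left(-3\right) \left(- \frac{145}{3}\right) = 145$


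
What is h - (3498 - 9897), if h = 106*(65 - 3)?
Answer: 12971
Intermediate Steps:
h = 6572 (h = 106*62 = 6572)
h - (3498 - 9897) = 6572 - (3498 - 9897) = 6572 - 1*(-6399) = 6572 + 6399 = 12971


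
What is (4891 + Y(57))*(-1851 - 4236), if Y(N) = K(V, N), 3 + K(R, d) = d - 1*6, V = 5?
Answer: -30063693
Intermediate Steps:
K(R, d) = -9 + d (K(R, d) = -3 + (d - 1*6) = -3 + (d - 6) = -3 + (-6 + d) = -9 + d)
Y(N) = -9 + N
(4891 + Y(57))*(-1851 - 4236) = (4891 + (-9 + 57))*(-1851 - 4236) = (4891 + 48)*(-6087) = 4939*(-6087) = -30063693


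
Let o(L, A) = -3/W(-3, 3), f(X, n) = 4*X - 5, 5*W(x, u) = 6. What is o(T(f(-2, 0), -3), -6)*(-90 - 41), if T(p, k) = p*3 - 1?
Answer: 655/2 ≈ 327.50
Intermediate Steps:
W(x, u) = 6/5 (W(x, u) = (1/5)*6 = 6/5)
f(X, n) = -5 + 4*X
T(p, k) = -1 + 3*p (T(p, k) = 3*p - 1 = -1 + 3*p)
o(L, A) = -5/2 (o(L, A) = -3/6/5 = -3*5/6 = -5/2)
o(T(f(-2, 0), -3), -6)*(-90 - 41) = -5*(-90 - 41)/2 = -5/2*(-131) = 655/2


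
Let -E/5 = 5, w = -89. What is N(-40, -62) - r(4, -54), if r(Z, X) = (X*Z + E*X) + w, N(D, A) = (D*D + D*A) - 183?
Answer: 2852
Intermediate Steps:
E = -25 (E = -5*5 = -25)
N(D, A) = -183 + D² + A*D (N(D, A) = (D² + A*D) - 183 = -183 + D² + A*D)
r(Z, X) = -89 - 25*X + X*Z (r(Z, X) = (X*Z - 25*X) - 89 = (-25*X + X*Z) - 89 = -89 - 25*X + X*Z)
N(-40, -62) - r(4, -54) = (-183 + (-40)² - 62*(-40)) - (-89 - 25*(-54) - 54*4) = (-183 + 1600 + 2480) - (-89 + 1350 - 216) = 3897 - 1*1045 = 3897 - 1045 = 2852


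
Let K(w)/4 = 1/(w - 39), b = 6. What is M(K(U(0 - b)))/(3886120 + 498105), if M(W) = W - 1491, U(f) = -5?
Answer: -16402/48226475 ≈ -0.00034010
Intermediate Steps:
K(w) = 4/(-39 + w) (K(w) = 4/(w - 39) = 4/(-39 + w))
M(W) = -1491 + W
M(K(U(0 - b)))/(3886120 + 498105) = (-1491 + 4/(-39 - 5))/(3886120 + 498105) = (-1491 + 4/(-44))/4384225 = (-1491 + 4*(-1/44))*(1/4384225) = (-1491 - 1/11)*(1/4384225) = -16402/11*1/4384225 = -16402/48226475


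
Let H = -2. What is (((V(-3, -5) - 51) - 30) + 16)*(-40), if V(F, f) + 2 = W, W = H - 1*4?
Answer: 2920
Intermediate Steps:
W = -6 (W = -2 - 1*4 = -2 - 4 = -6)
V(F, f) = -8 (V(F, f) = -2 - 6 = -8)
(((V(-3, -5) - 51) - 30) + 16)*(-40) = (((-8 - 51) - 30) + 16)*(-40) = ((-59 - 30) + 16)*(-40) = (-89 + 16)*(-40) = -73*(-40) = 2920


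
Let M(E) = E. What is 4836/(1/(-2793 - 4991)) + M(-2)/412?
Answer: -7754545345/206 ≈ -3.7643e+7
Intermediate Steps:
4836/(1/(-2793 - 4991)) + M(-2)/412 = 4836/(1/(-2793 - 4991)) - 2/412 = 4836/(1/(-7784)) - 2*1/412 = 4836/(-1/7784) - 1/206 = 4836*(-7784) - 1/206 = -37643424 - 1/206 = -7754545345/206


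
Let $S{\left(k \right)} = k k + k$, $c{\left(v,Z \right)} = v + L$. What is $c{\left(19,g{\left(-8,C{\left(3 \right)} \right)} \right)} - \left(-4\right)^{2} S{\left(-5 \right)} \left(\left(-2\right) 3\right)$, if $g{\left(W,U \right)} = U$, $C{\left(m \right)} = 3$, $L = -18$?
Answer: $1921$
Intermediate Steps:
$c{\left(v,Z \right)} = -18 + v$ ($c{\left(v,Z \right)} = v - 18 = -18 + v$)
$S{\left(k \right)} = k + k^{2}$ ($S{\left(k \right)} = k^{2} + k = k + k^{2}$)
$c{\left(19,g{\left(-8,C{\left(3 \right)} \right)} \right)} - \left(-4\right)^{2} S{\left(-5 \right)} \left(\left(-2\right) 3\right) = \left(-18 + 19\right) - \left(-4\right)^{2} \left(- 5 \left(1 - 5\right)\right) \left(\left(-2\right) 3\right) = 1 - 16 \left(\left(-5\right) \left(-4\right)\right) \left(-6\right) = 1 - 16 \cdot 20 \left(-6\right) = 1 - 320 \left(-6\right) = 1 - -1920 = 1 + 1920 = 1921$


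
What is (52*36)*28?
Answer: 52416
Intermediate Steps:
(52*36)*28 = 1872*28 = 52416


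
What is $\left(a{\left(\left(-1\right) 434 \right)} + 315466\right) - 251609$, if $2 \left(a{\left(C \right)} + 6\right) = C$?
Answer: $63634$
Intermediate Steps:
$a{\left(C \right)} = -6 + \frac{C}{2}$
$\left(a{\left(\left(-1\right) 434 \right)} + 315466\right) - 251609 = \left(\left(-6 + \frac{\left(-1\right) 434}{2}\right) + 315466\right) - 251609 = \left(\left(-6 + \frac{1}{2} \left(-434\right)\right) + 315466\right) - 251609 = \left(\left(-6 - 217\right) + 315466\right) - 251609 = \left(-223 + 315466\right) - 251609 = 315243 - 251609 = 63634$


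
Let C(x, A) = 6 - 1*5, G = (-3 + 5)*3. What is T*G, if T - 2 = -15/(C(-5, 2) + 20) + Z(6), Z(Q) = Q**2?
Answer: 1566/7 ≈ 223.71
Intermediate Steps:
G = 6 (G = 2*3 = 6)
C(x, A) = 1 (C(x, A) = 6 - 5 = 1)
T = 261/7 (T = 2 + (-15/(1 + 20) + 6**2) = 2 + (-15/21 + 36) = 2 + ((1/21)*(-15) + 36) = 2 + (-5/7 + 36) = 2 + 247/7 = 261/7 ≈ 37.286)
T*G = (261/7)*6 = 1566/7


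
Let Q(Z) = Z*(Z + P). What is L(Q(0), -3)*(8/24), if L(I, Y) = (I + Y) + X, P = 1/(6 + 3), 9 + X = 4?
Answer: -8/3 ≈ -2.6667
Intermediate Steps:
X = -5 (X = -9 + 4 = -5)
P = ⅑ (P = 1/9 = ⅑ ≈ 0.11111)
Q(Z) = Z*(⅑ + Z) (Q(Z) = Z*(Z + ⅑) = Z*(⅑ + Z))
L(I, Y) = -5 + I + Y (L(I, Y) = (I + Y) - 5 = -5 + I + Y)
L(Q(0), -3)*(8/24) = (-5 + 0*(⅑ + 0) - 3)*(8/24) = (-5 + 0*(⅑) - 3)*(8*(1/24)) = (-5 + 0 - 3)*(⅓) = -8*⅓ = -8/3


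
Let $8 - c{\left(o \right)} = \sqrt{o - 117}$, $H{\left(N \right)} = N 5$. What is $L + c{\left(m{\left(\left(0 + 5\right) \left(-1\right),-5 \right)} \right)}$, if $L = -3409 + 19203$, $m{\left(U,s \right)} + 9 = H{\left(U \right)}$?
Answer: $15802 - i \sqrt{151} \approx 15802.0 - 12.288 i$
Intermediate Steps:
$H{\left(N \right)} = 5 N$
$m{\left(U,s \right)} = -9 + 5 U$
$L = 15794$
$c{\left(o \right)} = 8 - \sqrt{-117 + o}$ ($c{\left(o \right)} = 8 - \sqrt{o - 117} = 8 - \sqrt{-117 + o}$)
$L + c{\left(m{\left(\left(0 + 5\right) \left(-1\right),-5 \right)} \right)} = 15794 + \left(8 - \sqrt{-117 + \left(-9 + 5 \left(0 + 5\right) \left(-1\right)\right)}\right) = 15794 + \left(8 - \sqrt{-117 + \left(-9 + 5 \cdot 5 \left(-1\right)\right)}\right) = 15794 + \left(8 - \sqrt{-117 + \left(-9 + 5 \left(-5\right)\right)}\right) = 15794 + \left(8 - \sqrt{-117 - 34}\right) = 15794 + \left(8 - \sqrt{-151}\right) = 15794 + \left(8 - i \sqrt{151}\right) = 15802 - i \sqrt{151}$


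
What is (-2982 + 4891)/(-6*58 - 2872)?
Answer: -83/140 ≈ -0.59286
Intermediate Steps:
(-2982 + 4891)/(-6*58 - 2872) = 1909/(-348 - 2872) = 1909/(-3220) = 1909*(-1/3220) = -83/140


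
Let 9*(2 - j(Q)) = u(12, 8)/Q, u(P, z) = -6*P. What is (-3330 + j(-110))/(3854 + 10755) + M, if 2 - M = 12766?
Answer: -10255993224/803495 ≈ -12764.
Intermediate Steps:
j(Q) = 2 + 8/Q (j(Q) = 2 - (-6*12)/(9*Q) = 2 - (-8)/Q = 2 + 8/Q)
M = -12764 (M = 2 - 1*12766 = 2 - 12766 = -12764)
(-3330 + j(-110))/(3854 + 10755) + M = (-3330 + (2 + 8/(-110)))/(3854 + 10755) - 12764 = (-3330 + (2 + 8*(-1/110)))/14609 - 12764 = (-3330 + (2 - 4/55))*(1/14609) - 12764 = (-3330 + 106/55)*(1/14609) - 12764 = -183044/55*1/14609 - 12764 = -183044/803495 - 12764 = -10255993224/803495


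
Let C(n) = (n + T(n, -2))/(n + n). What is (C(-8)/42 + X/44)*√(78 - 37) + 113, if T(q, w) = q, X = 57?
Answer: 113 + 1219*√41/924 ≈ 121.45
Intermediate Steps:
C(n) = 1 (C(n) = (n + n)/(n + n) = (2*n)/((2*n)) = (2*n)*(1/(2*n)) = 1)
(C(-8)/42 + X/44)*√(78 - 37) + 113 = (1/42 + 57/44)*√(78 - 37) + 113 = (1*(1/42) + 57*(1/44))*√41 + 113 = (1/42 + 57/44)*√41 + 113 = 1219*√41/924 + 113 = 113 + 1219*√41/924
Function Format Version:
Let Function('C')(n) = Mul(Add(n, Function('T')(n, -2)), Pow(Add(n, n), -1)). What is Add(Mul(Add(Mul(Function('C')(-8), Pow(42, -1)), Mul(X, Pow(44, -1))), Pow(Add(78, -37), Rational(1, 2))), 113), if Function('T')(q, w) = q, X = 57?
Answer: Add(113, Mul(Rational(1219, 924), Pow(41, Rational(1, 2)))) ≈ 121.45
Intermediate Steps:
Function('C')(n) = 1 (Function('C')(n) = Mul(Add(n, n), Pow(Add(n, n), -1)) = Mul(Mul(2, n), Pow(Mul(2, n), -1)) = Mul(Mul(2, n), Mul(Rational(1, 2), Pow(n, -1))) = 1)
Add(Mul(Add(Mul(Function('C')(-8), Pow(42, -1)), Mul(X, Pow(44, -1))), Pow(Add(78, -37), Rational(1, 2))), 113) = Add(Mul(Add(Mul(1, Pow(42, -1)), Mul(57, Pow(44, -1))), Pow(Add(78, -37), Rational(1, 2))), 113) = Add(Mul(Add(Mul(1, Rational(1, 42)), Mul(57, Rational(1, 44))), Pow(41, Rational(1, 2))), 113) = Add(Mul(Add(Rational(1, 42), Rational(57, 44)), Pow(41, Rational(1, 2))), 113) = Add(Mul(Rational(1219, 924), Pow(41, Rational(1, 2))), 113) = Add(113, Mul(Rational(1219, 924), Pow(41, Rational(1, 2))))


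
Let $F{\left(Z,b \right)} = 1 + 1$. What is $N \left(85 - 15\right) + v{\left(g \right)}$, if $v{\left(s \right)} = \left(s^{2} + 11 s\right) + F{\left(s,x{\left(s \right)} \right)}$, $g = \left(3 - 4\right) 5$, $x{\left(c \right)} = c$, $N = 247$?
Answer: $17262$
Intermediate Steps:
$F{\left(Z,b \right)} = 2$
$g = -5$ ($g = \left(-1\right) 5 = -5$)
$v{\left(s \right)} = 2 + s^{2} + 11 s$ ($v{\left(s \right)} = \left(s^{2} + 11 s\right) + 2 = 2 + s^{2} + 11 s$)
$N \left(85 - 15\right) + v{\left(g \right)} = 247 \left(85 - 15\right) + \left(2 + \left(-5\right)^{2} + 11 \left(-5\right)\right) = 247 \left(85 - 15\right) + \left(2 + 25 - 55\right) = 247 \cdot 70 - 28 = 17290 - 28 = 17262$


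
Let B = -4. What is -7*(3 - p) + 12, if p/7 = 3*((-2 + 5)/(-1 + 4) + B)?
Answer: -450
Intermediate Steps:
p = -63 (p = 7*(3*((-2 + 5)/(-1 + 4) - 4)) = 7*(3*(3/3 - 4)) = 7*(3*(3*(1/3) - 4)) = 7*(3*(1 - 4)) = 7*(3*(-3)) = 7*(-9) = -63)
-7*(3 - p) + 12 = -7*(3 - 1*(-63)) + 12 = -7*(3 + 63) + 12 = -7*66 + 12 = -462 + 12 = -450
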